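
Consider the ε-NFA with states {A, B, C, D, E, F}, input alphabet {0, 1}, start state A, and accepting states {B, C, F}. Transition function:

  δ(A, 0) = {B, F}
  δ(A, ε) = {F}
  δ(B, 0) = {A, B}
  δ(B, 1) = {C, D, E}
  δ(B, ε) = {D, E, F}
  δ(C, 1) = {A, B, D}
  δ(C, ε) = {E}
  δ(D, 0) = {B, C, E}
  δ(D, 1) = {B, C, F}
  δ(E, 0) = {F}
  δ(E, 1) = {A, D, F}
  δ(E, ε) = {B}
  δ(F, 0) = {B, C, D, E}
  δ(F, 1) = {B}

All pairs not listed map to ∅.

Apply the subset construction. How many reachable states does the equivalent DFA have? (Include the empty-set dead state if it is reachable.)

4

Start state of the DFA: {A, F} (ε-closure of the NFA start).
{A, F} --0--> {B, C, D, E, F}  [new]
{A, F} --1--> {B, D, E, F}  [new]
{B, C, D, E, F} --0--> {A, B, C, D, E, F}  [new]
{B, C, D, E, F} --1--> {A, B, C, D, E, F}  [seen]
{B, D, E, F} --0--> {A, B, C, D, E, F}  [seen]
{B, D, E, F} --1--> {A, B, C, D, E, F}  [seen]
{A, B, C, D, E, F} --0--> {A, B, C, D, E, F}  [seen]
{A, B, C, D, E, F} --1--> {A, B, C, D, E, F}  [seen]
Reachable DFA states: {A, F}, {B, C, D, E, F}, {B, D, E, F}, {A, B, C, D, E, F}.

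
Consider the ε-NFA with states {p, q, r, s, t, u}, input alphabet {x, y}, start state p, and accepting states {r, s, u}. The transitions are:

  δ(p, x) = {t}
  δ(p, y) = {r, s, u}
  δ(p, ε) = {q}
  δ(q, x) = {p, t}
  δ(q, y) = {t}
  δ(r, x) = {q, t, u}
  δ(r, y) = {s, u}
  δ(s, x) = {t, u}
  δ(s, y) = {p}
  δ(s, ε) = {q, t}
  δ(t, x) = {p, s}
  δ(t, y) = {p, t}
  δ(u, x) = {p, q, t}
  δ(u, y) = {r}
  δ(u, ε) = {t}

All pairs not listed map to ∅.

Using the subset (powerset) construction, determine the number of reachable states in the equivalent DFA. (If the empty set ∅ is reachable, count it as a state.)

6

Start state of the DFA: {p, q} (ε-closure of the NFA start).
{p, q} --x--> {p, q, t}  [new]
{p, q} --y--> {q, r, s, t, u}  [new]
{p, q, t} --x--> {p, q, s, t}  [new]
{p, q, t} --y--> {p, q, r, s, t, u}  [new]
{q, r, s, t, u} --x--> {p, q, s, t, u}  [new]
{q, r, s, t, u} --y--> {p, q, r, s, t, u}  [seen]
{p, q, s, t} --x--> {p, q, s, t, u}  [seen]
{p, q, s, t} --y--> {p, q, r, s, t, u}  [seen]
{p, q, r, s, t, u} --x--> {p, q, s, t, u}  [seen]
{p, q, r, s, t, u} --y--> {p, q, r, s, t, u}  [seen]
{p, q, s, t, u} --x--> {p, q, s, t, u}  [seen]
{p, q, s, t, u} --y--> {p, q, r, s, t, u}  [seen]
Reachable DFA states: {p, q}, {p, q, t}, {q, r, s, t, u}, {p, q, s, t}, {p, q, r, s, t, u}, {p, q, s, t, u}.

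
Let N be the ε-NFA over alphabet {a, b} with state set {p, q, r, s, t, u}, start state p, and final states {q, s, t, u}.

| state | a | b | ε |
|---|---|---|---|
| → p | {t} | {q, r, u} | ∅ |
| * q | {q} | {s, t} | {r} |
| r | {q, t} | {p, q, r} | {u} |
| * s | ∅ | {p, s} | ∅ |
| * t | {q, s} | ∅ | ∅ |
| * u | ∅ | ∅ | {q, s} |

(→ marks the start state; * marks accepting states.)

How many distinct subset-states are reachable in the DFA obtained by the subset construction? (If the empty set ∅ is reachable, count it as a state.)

Start state of the DFA: {p} (ε-closure of the NFA start).
{p} --a--> {t}  [new]
{p} --b--> {q, r, s, u}  [new]
{t} --a--> {q, r, s, u}  [seen]
{t} --b--> ∅  [new]
{q, r, s, u} --a--> {q, r, s, t, u}  [new]
{q, r, s, u} --b--> {p, q, r, s, t, u}  [new]
∅ --a--> ∅  [seen]
∅ --b--> ∅  [seen]
{q, r, s, t, u} --a--> {q, r, s, t, u}  [seen]
{q, r, s, t, u} --b--> {p, q, r, s, t, u}  [seen]
{p, q, r, s, t, u} --a--> {q, r, s, t, u}  [seen]
{p, q, r, s, t, u} --b--> {p, q, r, s, t, u}  [seen]
Reachable DFA states: {p}, {t}, {q, r, s, u}, ∅, {q, r, s, t, u}, {p, q, r, s, t, u}.

6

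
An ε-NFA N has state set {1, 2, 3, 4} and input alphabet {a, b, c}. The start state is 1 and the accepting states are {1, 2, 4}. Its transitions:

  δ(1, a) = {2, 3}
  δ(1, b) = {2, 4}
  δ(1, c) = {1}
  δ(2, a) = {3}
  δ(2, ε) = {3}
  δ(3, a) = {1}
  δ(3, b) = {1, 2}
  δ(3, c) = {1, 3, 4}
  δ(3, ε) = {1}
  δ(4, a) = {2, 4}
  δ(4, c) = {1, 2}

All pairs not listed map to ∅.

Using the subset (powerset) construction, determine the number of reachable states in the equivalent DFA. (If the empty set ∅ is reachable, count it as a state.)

Start state of the DFA: {1} (ε-closure of the NFA start).
{1} --a--> {1, 2, 3}  [new]
{1} --b--> {1, 2, 3, 4}  [new]
{1} --c--> {1}  [seen]
{1, 2, 3} --a--> {1, 2, 3}  [seen]
{1, 2, 3} --b--> {1, 2, 3, 4}  [seen]
{1, 2, 3} --c--> {1, 3, 4}  [new]
{1, 2, 3, 4} --a--> {1, 2, 3, 4}  [seen]
{1, 2, 3, 4} --b--> {1, 2, 3, 4}  [seen]
{1, 2, 3, 4} --c--> {1, 2, 3, 4}  [seen]
{1, 3, 4} --a--> {1, 2, 3, 4}  [seen]
{1, 3, 4} --b--> {1, 2, 3, 4}  [seen]
{1, 3, 4} --c--> {1, 2, 3, 4}  [seen]
Reachable DFA states: {1}, {1, 2, 3}, {1, 2, 3, 4}, {1, 3, 4}.

4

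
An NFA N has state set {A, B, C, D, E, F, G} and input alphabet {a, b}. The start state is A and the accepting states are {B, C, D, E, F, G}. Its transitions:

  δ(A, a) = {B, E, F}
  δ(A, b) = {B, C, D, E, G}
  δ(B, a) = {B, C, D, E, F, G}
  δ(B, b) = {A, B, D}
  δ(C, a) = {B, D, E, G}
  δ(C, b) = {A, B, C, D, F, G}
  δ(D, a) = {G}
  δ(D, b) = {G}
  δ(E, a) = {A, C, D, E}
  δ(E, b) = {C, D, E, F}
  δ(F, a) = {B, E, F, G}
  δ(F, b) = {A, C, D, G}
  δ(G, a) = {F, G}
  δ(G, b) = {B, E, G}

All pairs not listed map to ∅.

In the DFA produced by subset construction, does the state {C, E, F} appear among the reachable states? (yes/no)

Start state of the DFA: {A}.
{A} --a--> {B, E, F}  [new]
{A} --b--> {B, C, D, E, G}  [new]
{B, E, F} --a--> {A, B, C, D, E, F, G}  [new]
{B, E, F} --b--> {A, B, C, D, E, F, G}  [seen]
{B, C, D, E, G} --a--> {A, B, C, D, E, F, G}  [seen]
{B, C, D, E, G} --b--> {A, B, C, D, E, F, G}  [seen]
{A, B, C, D, E, F, G} --a--> {A, B, C, D, E, F, G}  [seen]
{A, B, C, D, E, F, G} --b--> {A, B, C, D, E, F, G}  [seen]
Reachable DFA states: {A}, {B, E, F}, {B, C, D, E, G}, {A, B, C, D, E, F, G}.
{C, E, F} is not among them.

no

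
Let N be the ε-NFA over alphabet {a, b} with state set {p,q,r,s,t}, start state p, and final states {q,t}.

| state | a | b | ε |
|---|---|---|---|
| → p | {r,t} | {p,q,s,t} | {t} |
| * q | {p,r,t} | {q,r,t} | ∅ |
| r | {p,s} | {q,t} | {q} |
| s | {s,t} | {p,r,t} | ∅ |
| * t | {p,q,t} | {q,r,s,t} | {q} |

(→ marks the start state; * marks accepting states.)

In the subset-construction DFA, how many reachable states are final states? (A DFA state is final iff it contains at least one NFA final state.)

3

Start state of the DFA: {p,q,t} (ε-closure of the NFA start).
{p,q,t} --a--> {p,q,r,t}  [new]
{p,q,t} --b--> {p,q,r,s,t}  [new]
{p,q,r,t} --a--> {p,q,r,s,t}  [seen]
{p,q,r,t} --b--> {p,q,r,s,t}  [seen]
{p,q,r,s,t} --a--> {p,q,r,s,t}  [seen]
{p,q,r,s,t} --b--> {p,q,r,s,t}  [seen]
Reachable DFA states: {p,q,t}, {p,q,r,t}, {p,q,r,s,t}.
Accepting DFA states (contain an NFA accepting state): {p,q,t}, {p,q,r,t}, {p,q,r,s,t}.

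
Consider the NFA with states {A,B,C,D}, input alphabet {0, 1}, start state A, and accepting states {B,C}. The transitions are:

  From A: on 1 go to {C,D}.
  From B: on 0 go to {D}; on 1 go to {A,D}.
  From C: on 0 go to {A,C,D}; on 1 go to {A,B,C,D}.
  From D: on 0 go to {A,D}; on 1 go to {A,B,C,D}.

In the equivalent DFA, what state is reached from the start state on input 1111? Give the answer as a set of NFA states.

{A,B,C,D}

Start: {A}.
δ(A,1) = {C,D}.
Union: {C,D}.
After 1: {C,D}.
δ(C,1) = {A,B,C,D}; δ(D,1) = {A,B,C,D}.
Union: {A,B,C,D}.
After 1: {A,B,C,D}.
δ(A,1) = {C,D}; δ(B,1) = {A,D}; δ(C,1) = {A,B,C,D}; δ(D,1) = {A,B,C,D}.
Union: {A,B,C,D}.
After 1: {A,B,C,D}.
δ(A,1) = {C,D}; δ(B,1) = {A,D}; δ(C,1) = {A,B,C,D}; δ(D,1) = {A,B,C,D}.
Union: {A,B,C,D}.
After 1: {A,B,C,D}.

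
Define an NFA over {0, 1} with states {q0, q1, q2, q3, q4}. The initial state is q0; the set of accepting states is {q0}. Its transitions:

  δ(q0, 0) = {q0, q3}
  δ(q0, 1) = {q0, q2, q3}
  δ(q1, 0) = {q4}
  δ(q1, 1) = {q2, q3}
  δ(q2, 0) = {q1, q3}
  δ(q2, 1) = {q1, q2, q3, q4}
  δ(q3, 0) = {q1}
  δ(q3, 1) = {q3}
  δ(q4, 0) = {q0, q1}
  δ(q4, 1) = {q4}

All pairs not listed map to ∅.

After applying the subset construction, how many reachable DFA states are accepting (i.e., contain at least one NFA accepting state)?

Start state of the DFA: {q0}.
{q0} --0--> {q0, q3}  [new]
{q0} --1--> {q0, q2, q3}  [new]
{q0, q3} --0--> {q0, q1, q3}  [new]
{q0, q3} --1--> {q0, q2, q3}  [seen]
{q0, q2, q3} --0--> {q0, q1, q3}  [seen]
{q0, q2, q3} --1--> {q0, q1, q2, q3, q4}  [new]
{q0, q1, q3} --0--> {q0, q1, q3, q4}  [new]
{q0, q1, q3} --1--> {q0, q2, q3}  [seen]
{q0, q1, q2, q3, q4} --0--> {q0, q1, q3, q4}  [seen]
{q0, q1, q2, q3, q4} --1--> {q0, q1, q2, q3, q4}  [seen]
{q0, q1, q3, q4} --0--> {q0, q1, q3, q4}  [seen]
{q0, q1, q3, q4} --1--> {q0, q2, q3, q4}  [new]
{q0, q2, q3, q4} --0--> {q0, q1, q3}  [seen]
{q0, q2, q3, q4} --1--> {q0, q1, q2, q3, q4}  [seen]
Reachable DFA states: {q0}, {q0, q3}, {q0, q2, q3}, {q0, q1, q3}, {q0, q1, q2, q3, q4}, {q0, q1, q3, q4}, {q0, q2, q3, q4}.
Accepting DFA states (contain an NFA accepting state): {q0}, {q0, q3}, {q0, q2, q3}, {q0, q1, q3}, {q0, q1, q2, q3, q4}, {q0, q1, q3, q4}, {q0, q2, q3, q4}.

7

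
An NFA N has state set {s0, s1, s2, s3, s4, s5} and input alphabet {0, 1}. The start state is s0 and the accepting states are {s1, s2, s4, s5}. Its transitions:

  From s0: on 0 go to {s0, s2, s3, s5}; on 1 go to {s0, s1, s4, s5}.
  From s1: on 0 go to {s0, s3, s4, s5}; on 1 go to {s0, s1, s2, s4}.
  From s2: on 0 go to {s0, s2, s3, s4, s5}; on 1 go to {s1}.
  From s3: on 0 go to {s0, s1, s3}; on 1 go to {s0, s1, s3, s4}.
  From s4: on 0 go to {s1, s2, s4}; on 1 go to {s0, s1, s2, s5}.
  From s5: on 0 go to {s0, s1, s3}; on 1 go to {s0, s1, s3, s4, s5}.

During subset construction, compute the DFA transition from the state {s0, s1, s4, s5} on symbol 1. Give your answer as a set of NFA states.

{s0, s1, s2, s3, s4, s5}

δ(s0,1) = {s0, s1, s4, s5}; δ(s1,1) = {s0, s1, s2, s4}; δ(s4,1) = {s0, s1, s2, s5}; δ(s5,1) = {s0, s1, s3, s4, s5}.
Union: {s0, s1, s2, s3, s4, s5}.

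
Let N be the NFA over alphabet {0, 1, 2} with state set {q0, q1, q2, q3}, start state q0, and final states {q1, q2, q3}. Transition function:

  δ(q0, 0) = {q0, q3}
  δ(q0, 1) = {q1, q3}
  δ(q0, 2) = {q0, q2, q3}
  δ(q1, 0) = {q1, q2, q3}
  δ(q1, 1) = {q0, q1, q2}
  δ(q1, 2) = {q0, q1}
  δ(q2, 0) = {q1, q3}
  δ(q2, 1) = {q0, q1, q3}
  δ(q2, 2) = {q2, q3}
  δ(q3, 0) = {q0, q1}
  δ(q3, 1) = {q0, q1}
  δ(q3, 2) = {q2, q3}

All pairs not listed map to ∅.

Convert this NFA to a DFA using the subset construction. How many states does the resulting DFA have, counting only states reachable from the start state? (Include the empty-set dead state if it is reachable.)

7

Start state of the DFA: {q0}.
{q0} --0--> {q0, q3}  [new]
{q0} --1--> {q1, q3}  [new]
{q0} --2--> {q0, q2, q3}  [new]
{q0, q3} --0--> {q0, q1, q3}  [new]
{q0, q3} --1--> {q0, q1, q3}  [seen]
{q0, q3} --2--> {q0, q2, q3}  [seen]
{q1, q3} --0--> {q0, q1, q2, q3}  [new]
{q1, q3} --1--> {q0, q1, q2}  [new]
{q1, q3} --2--> {q0, q1, q2, q3}  [seen]
{q0, q2, q3} --0--> {q0, q1, q3}  [seen]
{q0, q2, q3} --1--> {q0, q1, q3}  [seen]
{q0, q2, q3} --2--> {q0, q2, q3}  [seen]
{q0, q1, q3} --0--> {q0, q1, q2, q3}  [seen]
{q0, q1, q3} --1--> {q0, q1, q2, q3}  [seen]
{q0, q1, q3} --2--> {q0, q1, q2, q3}  [seen]
{q0, q1, q2, q3} --0--> {q0, q1, q2, q3}  [seen]
{q0, q1, q2, q3} --1--> {q0, q1, q2, q3}  [seen]
{q0, q1, q2, q3} --2--> {q0, q1, q2, q3}  [seen]
{q0, q1, q2} --0--> {q0, q1, q2, q3}  [seen]
{q0, q1, q2} --1--> {q0, q1, q2, q3}  [seen]
{q0, q1, q2} --2--> {q0, q1, q2, q3}  [seen]
Reachable DFA states: {q0}, {q0, q3}, {q1, q3}, {q0, q2, q3}, {q0, q1, q3}, {q0, q1, q2, q3}, {q0, q1, q2}.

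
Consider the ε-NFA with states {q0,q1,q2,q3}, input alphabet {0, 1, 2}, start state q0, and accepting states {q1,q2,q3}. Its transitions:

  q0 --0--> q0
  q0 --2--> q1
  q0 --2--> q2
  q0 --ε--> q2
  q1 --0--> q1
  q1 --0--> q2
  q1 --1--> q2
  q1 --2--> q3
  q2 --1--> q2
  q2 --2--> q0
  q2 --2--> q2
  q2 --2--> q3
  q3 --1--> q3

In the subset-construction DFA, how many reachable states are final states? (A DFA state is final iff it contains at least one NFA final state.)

6

Start state of the DFA: {q0,q2} (ε-closure of the NFA start).
{q0,q2} --0--> {q0,q2}  [seen]
{q0,q2} --1--> {q2}  [new]
{q0,q2} --2--> {q0,q1,q2,q3}  [new]
{q2} --0--> ∅  [new]
{q2} --1--> {q2}  [seen]
{q2} --2--> {q0,q2,q3}  [new]
{q0,q1,q2,q3} --0--> {q0,q1,q2}  [new]
{q0,q1,q2,q3} --1--> {q2,q3}  [new]
{q0,q1,q2,q3} --2--> {q0,q1,q2,q3}  [seen]
∅ --0--> ∅  [seen]
∅ --1--> ∅  [seen]
∅ --2--> ∅  [seen]
{q0,q2,q3} --0--> {q0,q2}  [seen]
{q0,q2,q3} --1--> {q2,q3}  [seen]
{q0,q2,q3} --2--> {q0,q1,q2,q3}  [seen]
{q0,q1,q2} --0--> {q0,q1,q2}  [seen]
{q0,q1,q2} --1--> {q2}  [seen]
{q0,q1,q2} --2--> {q0,q1,q2,q3}  [seen]
{q2,q3} --0--> ∅  [seen]
{q2,q3} --1--> {q2,q3}  [seen]
{q2,q3} --2--> {q0,q2,q3}  [seen]
Reachable DFA states: {q0,q2}, {q2}, {q0,q1,q2,q3}, ∅, {q0,q2,q3}, {q0,q1,q2}, {q2,q3}.
Accepting DFA states (contain an NFA accepting state): {q0,q2}, {q2}, {q0,q1,q2,q3}, {q0,q2,q3}, {q0,q1,q2}, {q2,q3}.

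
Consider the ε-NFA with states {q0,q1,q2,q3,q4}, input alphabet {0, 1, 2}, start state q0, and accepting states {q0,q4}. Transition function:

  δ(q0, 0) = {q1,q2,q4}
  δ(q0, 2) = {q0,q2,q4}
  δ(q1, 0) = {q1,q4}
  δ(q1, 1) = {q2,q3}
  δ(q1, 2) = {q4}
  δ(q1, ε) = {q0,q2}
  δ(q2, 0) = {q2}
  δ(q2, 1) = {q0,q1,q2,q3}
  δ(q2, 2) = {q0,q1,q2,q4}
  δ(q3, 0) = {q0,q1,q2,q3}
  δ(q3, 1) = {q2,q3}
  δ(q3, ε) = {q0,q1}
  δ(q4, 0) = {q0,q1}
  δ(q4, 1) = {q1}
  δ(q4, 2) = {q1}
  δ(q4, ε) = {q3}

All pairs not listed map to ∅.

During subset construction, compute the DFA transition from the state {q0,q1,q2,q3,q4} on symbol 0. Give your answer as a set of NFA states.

δ(q0,0) = {q1,q2,q4}; δ(q1,0) = {q1,q4}; δ(q2,0) = {q2}; δ(q3,0) = {q0,q1,q2,q3}; δ(q4,0) = {q0,q1}.
Union: {q0,q1,q2,q3,q4}.

{q0,q1,q2,q3,q4}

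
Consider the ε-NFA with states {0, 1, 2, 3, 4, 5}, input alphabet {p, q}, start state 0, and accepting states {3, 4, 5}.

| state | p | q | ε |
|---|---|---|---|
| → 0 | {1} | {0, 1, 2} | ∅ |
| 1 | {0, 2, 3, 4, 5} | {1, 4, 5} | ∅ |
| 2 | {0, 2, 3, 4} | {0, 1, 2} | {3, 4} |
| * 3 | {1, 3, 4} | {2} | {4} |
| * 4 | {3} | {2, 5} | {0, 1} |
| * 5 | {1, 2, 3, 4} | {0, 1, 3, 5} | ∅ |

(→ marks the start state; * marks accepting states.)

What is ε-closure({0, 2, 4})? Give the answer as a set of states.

Begin with {0, 2, 4}.
2 →ε {3, 4}; add 3.
4 →ε {0, 1}; add 1.
ε-closure = {0, 1, 2, 3, 4}.

{0, 1, 2, 3, 4}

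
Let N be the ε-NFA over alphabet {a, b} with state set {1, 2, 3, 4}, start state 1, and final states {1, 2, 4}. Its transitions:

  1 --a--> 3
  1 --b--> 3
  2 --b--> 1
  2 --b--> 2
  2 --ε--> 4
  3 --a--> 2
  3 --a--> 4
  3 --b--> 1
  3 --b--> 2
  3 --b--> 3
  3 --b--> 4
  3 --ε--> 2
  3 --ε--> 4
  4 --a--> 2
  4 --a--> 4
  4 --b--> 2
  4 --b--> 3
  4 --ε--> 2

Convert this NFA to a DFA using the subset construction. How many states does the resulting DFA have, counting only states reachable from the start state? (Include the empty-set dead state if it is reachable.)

Start state of the DFA: {1} (ε-closure of the NFA start).
{1} --a--> {2, 3, 4}  [new]
{1} --b--> {2, 3, 4}  [seen]
{2, 3, 4} --a--> {2, 4}  [new]
{2, 3, 4} --b--> {1, 2, 3, 4}  [new]
{2, 4} --a--> {2, 4}  [seen]
{2, 4} --b--> {1, 2, 3, 4}  [seen]
{1, 2, 3, 4} --a--> {2, 3, 4}  [seen]
{1, 2, 3, 4} --b--> {1, 2, 3, 4}  [seen]
Reachable DFA states: {1}, {2, 3, 4}, {2, 4}, {1, 2, 3, 4}.

4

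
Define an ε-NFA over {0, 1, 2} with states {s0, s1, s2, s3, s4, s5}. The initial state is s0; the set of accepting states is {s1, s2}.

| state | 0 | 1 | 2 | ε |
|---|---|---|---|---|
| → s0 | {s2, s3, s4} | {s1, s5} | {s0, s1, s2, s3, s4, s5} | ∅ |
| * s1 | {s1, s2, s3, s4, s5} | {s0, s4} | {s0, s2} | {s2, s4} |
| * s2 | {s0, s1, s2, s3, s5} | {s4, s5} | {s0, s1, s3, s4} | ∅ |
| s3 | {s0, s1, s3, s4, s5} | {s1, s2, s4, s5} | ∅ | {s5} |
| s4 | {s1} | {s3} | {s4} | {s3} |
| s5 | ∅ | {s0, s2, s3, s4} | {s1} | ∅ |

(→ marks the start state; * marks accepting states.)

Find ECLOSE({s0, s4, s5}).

{s0, s3, s4, s5}

Begin with {s0, s4, s5}.
s4 →ε {s3}; add s3.
ε-closure = {s0, s3, s4, s5}.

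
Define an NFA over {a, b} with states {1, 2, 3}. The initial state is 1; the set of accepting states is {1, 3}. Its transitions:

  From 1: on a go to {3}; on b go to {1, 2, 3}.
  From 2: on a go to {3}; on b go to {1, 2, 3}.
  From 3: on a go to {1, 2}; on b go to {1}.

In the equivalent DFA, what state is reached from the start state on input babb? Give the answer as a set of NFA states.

{1, 2, 3}

Start: {1}.
δ(1,b) = {1, 2, 3}.
Union: {1, 2, 3}.
After b: {1, 2, 3}.
δ(1,a) = {3}; δ(2,a) = {3}; δ(3,a) = {1, 2}.
Union: {1, 2, 3}.
After a: {1, 2, 3}.
δ(1,b) = {1, 2, 3}; δ(2,b) = {1, 2, 3}; δ(3,b) = {1}.
Union: {1, 2, 3}.
After b: {1, 2, 3}.
δ(1,b) = {1, 2, 3}; δ(2,b) = {1, 2, 3}; δ(3,b) = {1}.
Union: {1, 2, 3}.
After b: {1, 2, 3}.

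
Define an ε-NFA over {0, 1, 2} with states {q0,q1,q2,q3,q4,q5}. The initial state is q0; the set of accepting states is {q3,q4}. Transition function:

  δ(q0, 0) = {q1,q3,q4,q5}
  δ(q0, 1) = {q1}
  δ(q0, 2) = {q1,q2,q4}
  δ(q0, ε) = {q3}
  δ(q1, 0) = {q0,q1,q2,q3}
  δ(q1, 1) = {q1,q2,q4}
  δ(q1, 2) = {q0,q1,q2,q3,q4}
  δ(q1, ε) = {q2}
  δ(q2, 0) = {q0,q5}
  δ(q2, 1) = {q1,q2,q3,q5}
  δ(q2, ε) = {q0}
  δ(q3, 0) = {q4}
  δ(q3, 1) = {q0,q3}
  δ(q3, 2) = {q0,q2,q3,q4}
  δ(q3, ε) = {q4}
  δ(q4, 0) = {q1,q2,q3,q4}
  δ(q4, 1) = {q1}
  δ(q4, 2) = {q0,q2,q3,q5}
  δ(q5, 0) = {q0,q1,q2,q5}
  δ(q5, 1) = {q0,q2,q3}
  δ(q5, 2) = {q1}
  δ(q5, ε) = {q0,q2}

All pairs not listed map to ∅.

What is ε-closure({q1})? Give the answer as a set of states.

{q0,q1,q2,q3,q4}

Begin with {q1}.
q1 →ε {q2}; add q2.
q2 →ε {q0}; add q0.
q0 →ε {q3}; add q3.
q3 →ε {q4}; add q4.
ε-closure = {q0,q1,q2,q3,q4}.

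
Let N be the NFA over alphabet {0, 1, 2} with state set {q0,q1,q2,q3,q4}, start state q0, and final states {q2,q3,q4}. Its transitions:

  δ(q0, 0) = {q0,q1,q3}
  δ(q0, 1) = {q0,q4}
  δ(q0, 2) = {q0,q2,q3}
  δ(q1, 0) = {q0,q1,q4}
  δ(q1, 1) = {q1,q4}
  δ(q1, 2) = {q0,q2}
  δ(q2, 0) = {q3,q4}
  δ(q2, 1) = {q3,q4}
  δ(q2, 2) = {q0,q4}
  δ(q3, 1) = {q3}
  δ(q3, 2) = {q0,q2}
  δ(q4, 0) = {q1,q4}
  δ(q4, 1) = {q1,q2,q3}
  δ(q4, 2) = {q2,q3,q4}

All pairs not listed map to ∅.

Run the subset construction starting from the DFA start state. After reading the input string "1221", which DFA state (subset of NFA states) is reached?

{q0,q1,q2,q3,q4}

Start: {q0}.
δ(q0,1) = {q0,q4}.
Union: {q0,q4}.
After 1: {q0,q4}.
δ(q0,2) = {q0,q2,q3}; δ(q4,2) = {q2,q3,q4}.
Union: {q0,q2,q3,q4}.
After 2: {q0,q2,q3,q4}.
δ(q0,2) = {q0,q2,q3}; δ(q2,2) = {q0,q4}; δ(q3,2) = {q0,q2}; δ(q4,2) = {q2,q3,q4}.
Union: {q0,q2,q3,q4}.
After 2: {q0,q2,q3,q4}.
δ(q0,1) = {q0,q4}; δ(q2,1) = {q3,q4}; δ(q3,1) = {q3}; δ(q4,1) = {q1,q2,q3}.
Union: {q0,q1,q2,q3,q4}.
After 1: {q0,q1,q2,q3,q4}.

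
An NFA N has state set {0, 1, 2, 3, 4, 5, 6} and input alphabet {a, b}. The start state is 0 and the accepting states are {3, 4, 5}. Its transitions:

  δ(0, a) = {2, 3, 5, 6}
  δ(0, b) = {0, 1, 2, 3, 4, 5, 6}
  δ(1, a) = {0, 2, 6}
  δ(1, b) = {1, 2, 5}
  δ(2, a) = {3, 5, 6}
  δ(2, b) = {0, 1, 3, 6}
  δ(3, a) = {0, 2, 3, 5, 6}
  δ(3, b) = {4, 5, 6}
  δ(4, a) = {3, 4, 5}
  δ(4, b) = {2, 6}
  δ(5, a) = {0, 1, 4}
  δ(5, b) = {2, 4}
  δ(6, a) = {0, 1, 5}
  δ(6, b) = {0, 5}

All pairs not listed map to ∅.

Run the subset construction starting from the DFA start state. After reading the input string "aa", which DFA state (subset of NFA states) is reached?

Start: {0}.
δ(0,a) = {2, 3, 5, 6}.
Union: {2, 3, 5, 6}.
After a: {2, 3, 5, 6}.
δ(2,a) = {3, 5, 6}; δ(3,a) = {0, 2, 3, 5, 6}; δ(5,a) = {0, 1, 4}; δ(6,a) = {0, 1, 5}.
Union: {0, 1, 2, 3, 4, 5, 6}.
After a: {0, 1, 2, 3, 4, 5, 6}.

{0, 1, 2, 3, 4, 5, 6}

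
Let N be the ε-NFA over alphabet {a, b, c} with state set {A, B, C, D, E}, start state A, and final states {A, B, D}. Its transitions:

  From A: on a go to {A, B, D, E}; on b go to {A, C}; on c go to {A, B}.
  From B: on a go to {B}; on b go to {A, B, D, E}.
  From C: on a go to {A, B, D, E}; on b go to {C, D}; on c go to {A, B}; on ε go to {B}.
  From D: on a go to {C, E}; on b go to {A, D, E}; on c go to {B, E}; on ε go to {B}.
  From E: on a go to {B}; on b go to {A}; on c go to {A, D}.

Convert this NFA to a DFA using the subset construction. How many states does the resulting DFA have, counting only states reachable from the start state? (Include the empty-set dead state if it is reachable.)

5

Start state of the DFA: {A} (ε-closure of the NFA start).
{A} --a--> {A, B, D, E}  [new]
{A} --b--> {A, B, C}  [new]
{A} --c--> {A, B}  [new]
{A, B, D, E} --a--> {A, B, C, D, E}  [new]
{A, B, D, E} --b--> {A, B, C, D, E}  [seen]
{A, B, D, E} --c--> {A, B, D, E}  [seen]
{A, B, C} --a--> {A, B, D, E}  [seen]
{A, B, C} --b--> {A, B, C, D, E}  [seen]
{A, B, C} --c--> {A, B}  [seen]
{A, B} --a--> {A, B, D, E}  [seen]
{A, B} --b--> {A, B, C, D, E}  [seen]
{A, B} --c--> {A, B}  [seen]
{A, B, C, D, E} --a--> {A, B, C, D, E}  [seen]
{A, B, C, D, E} --b--> {A, B, C, D, E}  [seen]
{A, B, C, D, E} --c--> {A, B, D, E}  [seen]
Reachable DFA states: {A}, {A, B, D, E}, {A, B, C}, {A, B}, {A, B, C, D, E}.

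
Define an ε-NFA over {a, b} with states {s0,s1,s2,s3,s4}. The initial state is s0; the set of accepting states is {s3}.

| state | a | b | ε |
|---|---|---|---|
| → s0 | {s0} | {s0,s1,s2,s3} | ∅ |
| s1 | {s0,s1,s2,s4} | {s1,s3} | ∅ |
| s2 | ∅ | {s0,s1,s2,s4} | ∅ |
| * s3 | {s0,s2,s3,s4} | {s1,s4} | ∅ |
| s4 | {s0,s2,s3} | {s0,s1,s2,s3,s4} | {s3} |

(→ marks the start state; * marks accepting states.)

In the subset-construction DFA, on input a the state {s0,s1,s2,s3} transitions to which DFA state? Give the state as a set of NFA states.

δ(s0,a) = {s0}; δ(s1,a) = {s0,s1,s2,s4}; δ(s2,a) = ∅; δ(s3,a) = {s0,s2,s3,s4}.
Union: {s0,s1,s2,s3,s4}.

{s0,s1,s2,s3,s4}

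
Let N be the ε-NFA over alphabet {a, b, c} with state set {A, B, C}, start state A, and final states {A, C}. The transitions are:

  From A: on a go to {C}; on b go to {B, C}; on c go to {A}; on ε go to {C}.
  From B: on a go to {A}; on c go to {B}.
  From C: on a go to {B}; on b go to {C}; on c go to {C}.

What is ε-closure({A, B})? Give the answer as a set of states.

{A, B, C}

Begin with {A, B}.
A →ε {C}; add C.
ε-closure = {A, B, C}.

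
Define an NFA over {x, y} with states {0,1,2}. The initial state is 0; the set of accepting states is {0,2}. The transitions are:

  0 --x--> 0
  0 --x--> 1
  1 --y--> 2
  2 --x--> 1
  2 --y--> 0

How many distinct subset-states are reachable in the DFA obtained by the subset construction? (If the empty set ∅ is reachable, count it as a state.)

Start state of the DFA: {0}.
{0} --x--> {0,1}  [new]
{0} --y--> ∅  [new]
{0,1} --x--> {0,1}  [seen]
{0,1} --y--> {2}  [new]
∅ --x--> ∅  [seen]
∅ --y--> ∅  [seen]
{2} --x--> {1}  [new]
{2} --y--> {0}  [seen]
{1} --x--> ∅  [seen]
{1} --y--> {2}  [seen]
Reachable DFA states: {0}, {0,1}, ∅, {2}, {1}.

5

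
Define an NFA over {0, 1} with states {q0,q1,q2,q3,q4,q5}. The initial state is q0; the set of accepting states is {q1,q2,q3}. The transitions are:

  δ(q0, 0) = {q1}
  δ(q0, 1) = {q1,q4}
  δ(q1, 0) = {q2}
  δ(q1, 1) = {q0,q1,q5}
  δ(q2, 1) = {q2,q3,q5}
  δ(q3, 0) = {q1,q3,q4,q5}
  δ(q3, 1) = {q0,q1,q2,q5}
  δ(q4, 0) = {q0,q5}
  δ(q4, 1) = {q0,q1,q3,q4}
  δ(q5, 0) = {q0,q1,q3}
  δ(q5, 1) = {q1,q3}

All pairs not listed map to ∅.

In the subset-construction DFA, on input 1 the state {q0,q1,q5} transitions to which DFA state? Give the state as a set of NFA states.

δ(q0,1) = {q1,q4}; δ(q1,1) = {q0,q1,q5}; δ(q5,1) = {q1,q3}.
Union: {q0,q1,q3,q4,q5}.

{q0,q1,q3,q4,q5}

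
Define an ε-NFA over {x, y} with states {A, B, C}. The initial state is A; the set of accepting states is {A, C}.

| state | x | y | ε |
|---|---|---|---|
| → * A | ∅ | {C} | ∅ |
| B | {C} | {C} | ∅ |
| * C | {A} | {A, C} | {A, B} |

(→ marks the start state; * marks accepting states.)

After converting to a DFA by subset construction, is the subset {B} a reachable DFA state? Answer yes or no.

no

Start state of the DFA: {A} (ε-closure of the NFA start).
{A} --x--> ∅  [new]
{A} --y--> {A, B, C}  [new]
∅ --x--> ∅  [seen]
∅ --y--> ∅  [seen]
{A, B, C} --x--> {A, B, C}  [seen]
{A, B, C} --y--> {A, B, C}  [seen]
Reachable DFA states: {A}, ∅, {A, B, C}.
{B} is not among them.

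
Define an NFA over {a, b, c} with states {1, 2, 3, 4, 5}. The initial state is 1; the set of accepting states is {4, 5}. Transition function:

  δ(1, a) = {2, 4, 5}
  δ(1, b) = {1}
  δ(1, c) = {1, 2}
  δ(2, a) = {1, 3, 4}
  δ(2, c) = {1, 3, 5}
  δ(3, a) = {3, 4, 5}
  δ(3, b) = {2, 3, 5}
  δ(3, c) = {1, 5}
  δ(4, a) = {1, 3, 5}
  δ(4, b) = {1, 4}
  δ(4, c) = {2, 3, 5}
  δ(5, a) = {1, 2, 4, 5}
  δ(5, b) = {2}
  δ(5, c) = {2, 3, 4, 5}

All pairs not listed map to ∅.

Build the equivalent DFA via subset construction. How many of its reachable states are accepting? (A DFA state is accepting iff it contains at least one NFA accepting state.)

5

Start state of the DFA: {1}.
{1} --a--> {2, 4, 5}  [new]
{1} --b--> {1}  [seen]
{1} --c--> {1, 2}  [new]
{2, 4, 5} --a--> {1, 2, 3, 4, 5}  [new]
{2, 4, 5} --b--> {1, 2, 4}  [new]
{2, 4, 5} --c--> {1, 2, 3, 4, 5}  [seen]
{1, 2} --a--> {1, 2, 3, 4, 5}  [seen]
{1, 2} --b--> {1}  [seen]
{1, 2} --c--> {1, 2, 3, 5}  [new]
{1, 2, 3, 4, 5} --a--> {1, 2, 3, 4, 5}  [seen]
{1, 2, 3, 4, 5} --b--> {1, 2, 3, 4, 5}  [seen]
{1, 2, 3, 4, 5} --c--> {1, 2, 3, 4, 5}  [seen]
{1, 2, 4} --a--> {1, 2, 3, 4, 5}  [seen]
{1, 2, 4} --b--> {1, 4}  [new]
{1, 2, 4} --c--> {1, 2, 3, 5}  [seen]
{1, 2, 3, 5} --a--> {1, 2, 3, 4, 5}  [seen]
{1, 2, 3, 5} --b--> {1, 2, 3, 5}  [seen]
{1, 2, 3, 5} --c--> {1, 2, 3, 4, 5}  [seen]
{1, 4} --a--> {1, 2, 3, 4, 5}  [seen]
{1, 4} --b--> {1, 4}  [seen]
{1, 4} --c--> {1, 2, 3, 5}  [seen]
Reachable DFA states: {1}, {2, 4, 5}, {1, 2}, {1, 2, 3, 4, 5}, {1, 2, 4}, {1, 2, 3, 5}, {1, 4}.
Accepting DFA states (contain an NFA accepting state): {2, 4, 5}, {1, 2, 3, 4, 5}, {1, 2, 4}, {1, 2, 3, 5}, {1, 4}.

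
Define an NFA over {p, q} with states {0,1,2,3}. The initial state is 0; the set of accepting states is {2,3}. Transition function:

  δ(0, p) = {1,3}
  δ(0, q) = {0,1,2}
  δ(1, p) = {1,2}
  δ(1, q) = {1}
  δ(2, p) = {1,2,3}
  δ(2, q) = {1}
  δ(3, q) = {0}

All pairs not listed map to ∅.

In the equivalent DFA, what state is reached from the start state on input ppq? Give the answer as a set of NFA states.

{1}

Start: {0}.
δ(0,p) = {1,3}.
Union: {1,3}.
After p: {1,3}.
δ(1,p) = {1,2}; δ(3,p) = ∅.
Union: {1,2}.
After p: {1,2}.
δ(1,q) = {1}; δ(2,q) = {1}.
Union: {1}.
After q: {1}.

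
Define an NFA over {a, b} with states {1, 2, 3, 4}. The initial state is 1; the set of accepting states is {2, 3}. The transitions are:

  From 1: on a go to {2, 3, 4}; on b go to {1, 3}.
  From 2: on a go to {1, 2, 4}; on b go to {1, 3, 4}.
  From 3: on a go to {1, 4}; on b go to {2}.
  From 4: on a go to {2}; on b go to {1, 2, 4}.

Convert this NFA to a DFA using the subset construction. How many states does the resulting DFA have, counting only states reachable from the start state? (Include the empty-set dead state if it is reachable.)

Start state of the DFA: {1}.
{1} --a--> {2, 3, 4}  [new]
{1} --b--> {1, 3}  [new]
{2, 3, 4} --a--> {1, 2, 4}  [new]
{2, 3, 4} --b--> {1, 2, 3, 4}  [new]
{1, 3} --a--> {1, 2, 3, 4}  [seen]
{1, 3} --b--> {1, 2, 3}  [new]
{1, 2, 4} --a--> {1, 2, 3, 4}  [seen]
{1, 2, 4} --b--> {1, 2, 3, 4}  [seen]
{1, 2, 3, 4} --a--> {1, 2, 3, 4}  [seen]
{1, 2, 3, 4} --b--> {1, 2, 3, 4}  [seen]
{1, 2, 3} --a--> {1, 2, 3, 4}  [seen]
{1, 2, 3} --b--> {1, 2, 3, 4}  [seen]
Reachable DFA states: {1}, {2, 3, 4}, {1, 3}, {1, 2, 4}, {1, 2, 3, 4}, {1, 2, 3}.

6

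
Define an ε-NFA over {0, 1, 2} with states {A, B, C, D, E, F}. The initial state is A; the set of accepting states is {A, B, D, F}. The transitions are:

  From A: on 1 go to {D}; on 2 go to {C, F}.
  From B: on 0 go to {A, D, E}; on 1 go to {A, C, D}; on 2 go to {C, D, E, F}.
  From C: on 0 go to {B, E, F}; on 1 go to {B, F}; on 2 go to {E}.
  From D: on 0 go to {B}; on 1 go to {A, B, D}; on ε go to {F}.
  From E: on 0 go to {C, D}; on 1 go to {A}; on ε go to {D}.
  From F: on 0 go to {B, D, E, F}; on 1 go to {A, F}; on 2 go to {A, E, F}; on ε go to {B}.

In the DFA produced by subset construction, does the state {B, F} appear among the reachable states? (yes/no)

no

Start state of the DFA: {A} (ε-closure of the NFA start).
{A} --0--> ∅  [new]
{A} --1--> {B, D, F}  [new]
{A} --2--> {B, C, F}  [new]
∅ --0--> ∅  [seen]
∅ --1--> ∅  [seen]
∅ --2--> ∅  [seen]
{B, D, F} --0--> {A, B, D, E, F}  [new]
{B, D, F} --1--> {A, B, C, D, F}  [new]
{B, D, F} --2--> {A, B, C, D, E, F}  [new]
{B, C, F} --0--> {A, B, D, E, F}  [seen]
{B, C, F} --1--> {A, B, C, D, F}  [seen]
{B, C, F} --2--> {A, B, C, D, E, F}  [seen]
{A, B, D, E, F} --0--> {A, B, C, D, E, F}  [seen]
{A, B, D, E, F} --1--> {A, B, C, D, F}  [seen]
{A, B, D, E, F} --2--> {A, B, C, D, E, F}  [seen]
{A, B, C, D, F} --0--> {A, B, D, E, F}  [seen]
{A, B, C, D, F} --1--> {A, B, C, D, F}  [seen]
{A, B, C, D, F} --2--> {A, B, C, D, E, F}  [seen]
{A, B, C, D, E, F} --0--> {A, B, C, D, E, F}  [seen]
{A, B, C, D, E, F} --1--> {A, B, C, D, F}  [seen]
{A, B, C, D, E, F} --2--> {A, B, C, D, E, F}  [seen]
Reachable DFA states: {A}, ∅, {B, D, F}, {B, C, F}, {A, B, D, E, F}, {A, B, C, D, F}, {A, B, C, D, E, F}.
{B, F} is not among them.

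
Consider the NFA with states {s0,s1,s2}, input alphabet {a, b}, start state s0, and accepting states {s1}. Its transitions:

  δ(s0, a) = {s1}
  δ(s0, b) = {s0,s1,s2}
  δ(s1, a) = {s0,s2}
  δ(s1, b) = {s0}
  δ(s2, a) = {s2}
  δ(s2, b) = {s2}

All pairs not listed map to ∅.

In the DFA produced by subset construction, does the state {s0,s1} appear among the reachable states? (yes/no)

no

Start state of the DFA: {s0}.
{s0} --a--> {s1}  [new]
{s0} --b--> {s0,s1,s2}  [new]
{s1} --a--> {s0,s2}  [new]
{s1} --b--> {s0}  [seen]
{s0,s1,s2} --a--> {s0,s1,s2}  [seen]
{s0,s1,s2} --b--> {s0,s1,s2}  [seen]
{s0,s2} --a--> {s1,s2}  [new]
{s0,s2} --b--> {s0,s1,s2}  [seen]
{s1,s2} --a--> {s0,s2}  [seen]
{s1,s2} --b--> {s0,s2}  [seen]
Reachable DFA states: {s0}, {s1}, {s0,s1,s2}, {s0,s2}, {s1,s2}.
{s0,s1} is not among them.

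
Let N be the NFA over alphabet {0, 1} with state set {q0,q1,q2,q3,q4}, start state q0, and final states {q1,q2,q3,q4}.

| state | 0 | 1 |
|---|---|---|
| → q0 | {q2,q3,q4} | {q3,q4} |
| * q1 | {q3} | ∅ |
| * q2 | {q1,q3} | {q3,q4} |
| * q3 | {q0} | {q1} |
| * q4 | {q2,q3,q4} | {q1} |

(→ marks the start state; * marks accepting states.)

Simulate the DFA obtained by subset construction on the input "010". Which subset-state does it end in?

Start: {q0}.
δ(q0,0) = {q2,q3,q4}.
Union: {q2,q3,q4}.
After 0: {q2,q3,q4}.
δ(q2,1) = {q3,q4}; δ(q3,1) = {q1}; δ(q4,1) = {q1}.
Union: {q1,q3,q4}.
After 1: {q1,q3,q4}.
δ(q1,0) = {q3}; δ(q3,0) = {q0}; δ(q4,0) = {q2,q3,q4}.
Union: {q0,q2,q3,q4}.
After 0: {q0,q2,q3,q4}.

{q0,q2,q3,q4}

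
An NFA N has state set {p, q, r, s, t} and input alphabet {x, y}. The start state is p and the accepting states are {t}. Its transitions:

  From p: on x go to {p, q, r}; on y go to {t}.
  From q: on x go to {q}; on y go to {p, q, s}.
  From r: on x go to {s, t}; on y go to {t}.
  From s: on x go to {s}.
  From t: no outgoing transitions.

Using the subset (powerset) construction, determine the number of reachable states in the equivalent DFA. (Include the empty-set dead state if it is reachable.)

Start state of the DFA: {p}.
{p} --x--> {p, q, r}  [new]
{p} --y--> {t}  [new]
{p, q, r} --x--> {p, q, r, s, t}  [new]
{p, q, r} --y--> {p, q, s, t}  [new]
{t} --x--> ∅  [new]
{t} --y--> ∅  [seen]
{p, q, r, s, t} --x--> {p, q, r, s, t}  [seen]
{p, q, r, s, t} --y--> {p, q, s, t}  [seen]
{p, q, s, t} --x--> {p, q, r, s}  [new]
{p, q, s, t} --y--> {p, q, s, t}  [seen]
∅ --x--> ∅  [seen]
∅ --y--> ∅  [seen]
{p, q, r, s} --x--> {p, q, r, s, t}  [seen]
{p, q, r, s} --y--> {p, q, s, t}  [seen]
Reachable DFA states: {p}, {p, q, r}, {t}, {p, q, r, s, t}, {p, q, s, t}, ∅, {p, q, r, s}.

7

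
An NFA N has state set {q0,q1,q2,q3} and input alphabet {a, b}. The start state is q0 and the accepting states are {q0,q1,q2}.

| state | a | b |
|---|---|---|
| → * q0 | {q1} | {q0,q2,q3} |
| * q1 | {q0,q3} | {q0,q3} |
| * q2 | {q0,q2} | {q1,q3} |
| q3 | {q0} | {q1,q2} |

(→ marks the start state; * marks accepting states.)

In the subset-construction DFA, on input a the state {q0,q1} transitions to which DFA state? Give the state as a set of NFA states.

{q0,q1,q3}

δ(q0,a) = {q1}; δ(q1,a) = {q0,q3}.
Union: {q0,q1,q3}.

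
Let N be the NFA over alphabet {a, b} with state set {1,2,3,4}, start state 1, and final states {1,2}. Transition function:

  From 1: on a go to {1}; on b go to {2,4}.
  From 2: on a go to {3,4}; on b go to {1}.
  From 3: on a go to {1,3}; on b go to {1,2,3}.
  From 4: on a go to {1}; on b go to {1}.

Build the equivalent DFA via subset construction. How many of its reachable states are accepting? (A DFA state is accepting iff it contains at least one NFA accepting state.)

Start state of the DFA: {1}.
{1} --a--> {1}  [seen]
{1} --b--> {2,4}  [new]
{2,4} --a--> {1,3,4}  [new]
{2,4} --b--> {1}  [seen]
{1,3,4} --a--> {1,3}  [new]
{1,3,4} --b--> {1,2,3,4}  [new]
{1,3} --a--> {1,3}  [seen]
{1,3} --b--> {1,2,3,4}  [seen]
{1,2,3,4} --a--> {1,3,4}  [seen]
{1,2,3,4} --b--> {1,2,3,4}  [seen]
Reachable DFA states: {1}, {2,4}, {1,3,4}, {1,3}, {1,2,3,4}.
Accepting DFA states (contain an NFA accepting state): {1}, {2,4}, {1,3,4}, {1,3}, {1,2,3,4}.

5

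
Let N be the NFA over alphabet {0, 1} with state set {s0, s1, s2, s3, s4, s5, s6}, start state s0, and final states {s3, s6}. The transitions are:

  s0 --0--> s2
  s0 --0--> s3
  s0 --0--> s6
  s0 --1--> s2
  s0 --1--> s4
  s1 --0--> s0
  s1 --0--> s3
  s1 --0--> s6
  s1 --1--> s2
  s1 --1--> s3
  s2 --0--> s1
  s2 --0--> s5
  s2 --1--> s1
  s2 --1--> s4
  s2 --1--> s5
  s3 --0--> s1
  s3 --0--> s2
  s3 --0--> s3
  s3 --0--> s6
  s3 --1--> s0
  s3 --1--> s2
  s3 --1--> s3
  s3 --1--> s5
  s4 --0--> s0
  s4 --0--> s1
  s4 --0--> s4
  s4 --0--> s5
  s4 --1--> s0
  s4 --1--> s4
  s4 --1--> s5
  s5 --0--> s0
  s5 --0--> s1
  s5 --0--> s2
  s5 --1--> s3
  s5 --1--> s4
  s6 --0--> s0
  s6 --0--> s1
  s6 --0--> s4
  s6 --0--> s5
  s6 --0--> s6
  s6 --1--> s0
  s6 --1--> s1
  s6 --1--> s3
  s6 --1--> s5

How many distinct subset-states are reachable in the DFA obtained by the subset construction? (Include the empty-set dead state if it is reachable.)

Start state of the DFA: {s0}.
{s0} --0--> {s2, s3, s6}  [new]
{s0} --1--> {s2, s4}  [new]
{s2, s3, s6} --0--> {s0, s1, s2, s3, s4, s5, s6}  [new]
{s2, s3, s6} --1--> {s0, s1, s2, s3, s4, s5}  [new]
{s2, s4} --0--> {s0, s1, s4, s5}  [new]
{s2, s4} --1--> {s0, s1, s4, s5}  [seen]
{s0, s1, s2, s3, s4, s5, s6} --0--> {s0, s1, s2, s3, s4, s5, s6}  [seen]
{s0, s1, s2, s3, s4, s5, s6} --1--> {s0, s1, s2, s3, s4, s5}  [seen]
{s0, s1, s2, s3, s4, s5} --0--> {s0, s1, s2, s3, s4, s5, s6}  [seen]
{s0, s1, s2, s3, s4, s5} --1--> {s0, s1, s2, s3, s4, s5}  [seen]
{s0, s1, s4, s5} --0--> {s0, s1, s2, s3, s4, s5, s6}  [seen]
{s0, s1, s4, s5} --1--> {s0, s2, s3, s4, s5}  [new]
{s0, s2, s3, s4, s5} --0--> {s0, s1, s2, s3, s4, s5, s6}  [seen]
{s0, s2, s3, s4, s5} --1--> {s0, s1, s2, s3, s4, s5}  [seen]
Reachable DFA states: {s0}, {s2, s3, s6}, {s2, s4}, {s0, s1, s2, s3, s4, s5, s6}, {s0, s1, s2, s3, s4, s5}, {s0, s1, s4, s5}, {s0, s2, s3, s4, s5}.

7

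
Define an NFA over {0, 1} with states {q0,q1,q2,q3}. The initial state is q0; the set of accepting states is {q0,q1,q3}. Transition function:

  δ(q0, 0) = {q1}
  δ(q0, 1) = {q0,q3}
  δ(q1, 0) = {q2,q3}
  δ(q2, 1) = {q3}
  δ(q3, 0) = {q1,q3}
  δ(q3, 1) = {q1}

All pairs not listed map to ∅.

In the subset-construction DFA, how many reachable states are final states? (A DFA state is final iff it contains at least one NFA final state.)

7

Start state of the DFA: {q0}.
{q0} --0--> {q1}  [new]
{q0} --1--> {q0,q3}  [new]
{q1} --0--> {q2,q3}  [new]
{q1} --1--> ∅  [new]
{q0,q3} --0--> {q1,q3}  [new]
{q0,q3} --1--> {q0,q1,q3}  [new]
{q2,q3} --0--> {q1,q3}  [seen]
{q2,q3} --1--> {q1,q3}  [seen]
∅ --0--> ∅  [seen]
∅ --1--> ∅  [seen]
{q1,q3} --0--> {q1,q2,q3}  [new]
{q1,q3} --1--> {q1}  [seen]
{q0,q1,q3} --0--> {q1,q2,q3}  [seen]
{q0,q1,q3} --1--> {q0,q1,q3}  [seen]
{q1,q2,q3} --0--> {q1,q2,q3}  [seen]
{q1,q2,q3} --1--> {q1,q3}  [seen]
Reachable DFA states: {q0}, {q1}, {q0,q3}, {q2,q3}, ∅, {q1,q3}, {q0,q1,q3}, {q1,q2,q3}.
Accepting DFA states (contain an NFA accepting state): {q0}, {q1}, {q0,q3}, {q2,q3}, {q1,q3}, {q0,q1,q3}, {q1,q2,q3}.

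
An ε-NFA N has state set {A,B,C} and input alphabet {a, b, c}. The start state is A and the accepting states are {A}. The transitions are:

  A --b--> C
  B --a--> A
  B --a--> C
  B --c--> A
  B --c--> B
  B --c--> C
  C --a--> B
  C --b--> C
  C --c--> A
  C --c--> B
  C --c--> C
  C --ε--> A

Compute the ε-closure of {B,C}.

{A,B,C}

Begin with {B,C}.
C →ε {A}; add A.
ε-closure = {A,B,C}.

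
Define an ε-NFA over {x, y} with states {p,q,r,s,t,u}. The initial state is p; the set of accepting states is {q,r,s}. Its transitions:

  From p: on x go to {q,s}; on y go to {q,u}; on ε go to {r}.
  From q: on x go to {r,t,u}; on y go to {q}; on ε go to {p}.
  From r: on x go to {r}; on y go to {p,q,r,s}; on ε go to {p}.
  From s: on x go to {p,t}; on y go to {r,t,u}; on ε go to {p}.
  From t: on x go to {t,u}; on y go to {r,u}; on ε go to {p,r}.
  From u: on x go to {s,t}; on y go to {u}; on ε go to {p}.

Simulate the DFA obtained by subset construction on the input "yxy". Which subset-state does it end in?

{p,q,r,s,t,u}

Start: {p,r}.
δ(p,y) = {q,u}; δ(r,y) = {p,q,r,s}.
Union: {p,q,r,s,u}.
After y: {p,q,r,s,u}.
δ(p,x) = {q,s}; δ(q,x) = {r,t,u}; δ(r,x) = {r}; δ(s,x) = {p,t}; δ(u,x) = {s,t}.
Union: {p,q,r,s,t,u}.
After x: {p,q,r,s,t,u}.
δ(p,y) = {q,u}; δ(q,y) = {q}; δ(r,y) = {p,q,r,s}; δ(s,y) = {r,t,u}; δ(t,y) = {r,u}; δ(u,y) = {u}.
Union: {p,q,r,s,t,u}.
After y: {p,q,r,s,t,u}.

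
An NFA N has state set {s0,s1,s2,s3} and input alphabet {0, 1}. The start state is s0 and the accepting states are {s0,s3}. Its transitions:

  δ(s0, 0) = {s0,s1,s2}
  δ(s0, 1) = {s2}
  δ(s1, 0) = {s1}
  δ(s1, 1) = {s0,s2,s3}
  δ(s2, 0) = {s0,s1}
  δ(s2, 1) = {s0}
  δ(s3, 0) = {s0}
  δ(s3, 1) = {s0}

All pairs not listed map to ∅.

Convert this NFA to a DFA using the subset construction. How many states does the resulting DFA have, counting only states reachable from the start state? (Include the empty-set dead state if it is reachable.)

Start state of the DFA: {s0}.
{s0} --0--> {s0,s1,s2}  [new]
{s0} --1--> {s2}  [new]
{s0,s1,s2} --0--> {s0,s1,s2}  [seen]
{s0,s1,s2} --1--> {s0,s2,s3}  [new]
{s2} --0--> {s0,s1}  [new]
{s2} --1--> {s0}  [seen]
{s0,s2,s3} --0--> {s0,s1,s2}  [seen]
{s0,s2,s3} --1--> {s0,s2}  [new]
{s0,s1} --0--> {s0,s1,s2}  [seen]
{s0,s1} --1--> {s0,s2,s3}  [seen]
{s0,s2} --0--> {s0,s1,s2}  [seen]
{s0,s2} --1--> {s0,s2}  [seen]
Reachable DFA states: {s0}, {s0,s1,s2}, {s2}, {s0,s2,s3}, {s0,s1}, {s0,s2}.

6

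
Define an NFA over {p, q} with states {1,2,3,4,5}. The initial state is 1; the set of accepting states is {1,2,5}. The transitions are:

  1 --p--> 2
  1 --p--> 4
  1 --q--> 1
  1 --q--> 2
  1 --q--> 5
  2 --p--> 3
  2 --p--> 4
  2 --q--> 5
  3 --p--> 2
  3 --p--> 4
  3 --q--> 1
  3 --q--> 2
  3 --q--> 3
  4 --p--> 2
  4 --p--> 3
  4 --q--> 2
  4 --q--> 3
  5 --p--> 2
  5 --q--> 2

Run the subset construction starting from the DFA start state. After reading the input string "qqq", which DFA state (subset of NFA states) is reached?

{1,2,5}

Start: {1}.
δ(1,q) = {1,2,5}.
Union: {1,2,5}.
After q: {1,2,5}.
δ(1,q) = {1,2,5}; δ(2,q) = {5}; δ(5,q) = {2}.
Union: {1,2,5}.
After q: {1,2,5}.
δ(1,q) = {1,2,5}; δ(2,q) = {5}; δ(5,q) = {2}.
Union: {1,2,5}.
After q: {1,2,5}.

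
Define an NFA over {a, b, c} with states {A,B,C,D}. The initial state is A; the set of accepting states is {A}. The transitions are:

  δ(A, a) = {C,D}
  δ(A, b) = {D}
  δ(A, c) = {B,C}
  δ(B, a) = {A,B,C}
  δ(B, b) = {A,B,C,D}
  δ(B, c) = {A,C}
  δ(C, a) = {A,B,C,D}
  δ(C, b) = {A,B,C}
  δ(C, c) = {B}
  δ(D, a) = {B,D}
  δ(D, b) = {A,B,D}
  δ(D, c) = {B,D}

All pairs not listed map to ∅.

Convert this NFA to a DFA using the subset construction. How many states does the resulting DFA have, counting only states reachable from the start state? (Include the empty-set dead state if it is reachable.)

8

Start state of the DFA: {A}.
{A} --a--> {C,D}  [new]
{A} --b--> {D}  [new]
{A} --c--> {B,C}  [new]
{C,D} --a--> {A,B,C,D}  [new]
{C,D} --b--> {A,B,C,D}  [seen]
{C,D} --c--> {B,D}  [new]
{D} --a--> {B,D}  [seen]
{D} --b--> {A,B,D}  [new]
{D} --c--> {B,D}  [seen]
{B,C} --a--> {A,B,C,D}  [seen]
{B,C} --b--> {A,B,C,D}  [seen]
{B,C} --c--> {A,B,C}  [new]
{A,B,C,D} --a--> {A,B,C,D}  [seen]
{A,B,C,D} --b--> {A,B,C,D}  [seen]
{A,B,C,D} --c--> {A,B,C,D}  [seen]
{B,D} --a--> {A,B,C,D}  [seen]
{B,D} --b--> {A,B,C,D}  [seen]
{B,D} --c--> {A,B,C,D}  [seen]
{A,B,D} --a--> {A,B,C,D}  [seen]
{A,B,D} --b--> {A,B,C,D}  [seen]
{A,B,D} --c--> {A,B,C,D}  [seen]
{A,B,C} --a--> {A,B,C,D}  [seen]
{A,B,C} --b--> {A,B,C,D}  [seen]
{A,B,C} --c--> {A,B,C}  [seen]
Reachable DFA states: {A}, {C,D}, {D}, {B,C}, {A,B,C,D}, {B,D}, {A,B,D}, {A,B,C}.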